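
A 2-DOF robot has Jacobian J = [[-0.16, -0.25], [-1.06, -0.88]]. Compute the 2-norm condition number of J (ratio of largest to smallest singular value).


JJ^T eigenvalues: trace(JJ^T) = 1.9861, det(JJ^T) = det(J)^2 = 0.01542564
s_max^2 = (1.9861 + sqrt(3.88289065))/2 = 1.97830259
s_min^2 = (1.9861 - sqrt(3.88289065))/2 = 0.00779741
kappa = s_max/s_min = sqrt(1.97830259/0.00779741) = 15.9284

15.9284


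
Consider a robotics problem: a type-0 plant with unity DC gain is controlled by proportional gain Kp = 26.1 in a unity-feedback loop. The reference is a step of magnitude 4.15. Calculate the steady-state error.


e_ss = R/(1 + Kp) = 4.15/(1 + 26.1) = 4.15/27.1000 = 0.1531

0.1531


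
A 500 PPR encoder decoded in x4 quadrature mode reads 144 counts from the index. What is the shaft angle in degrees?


angle = counts * 360 / (PPR*4) = 144 * 360 / 2000 = 25.9200

25.9200 degrees


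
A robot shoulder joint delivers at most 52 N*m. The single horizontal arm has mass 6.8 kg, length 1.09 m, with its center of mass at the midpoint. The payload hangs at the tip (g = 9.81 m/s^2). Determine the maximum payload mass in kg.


tau_arm = m_arm*g*(L/2) = 6.8*9.81*1.09/2 = 36.3559 N*m
tau_payload = tau_max - tau_arm = 52 - 36.3559 = 15.6441
m_payload = tau_payload / (g*L) = 15.6441 / (9.81*1.09) = 1.4630

1.4630 kg


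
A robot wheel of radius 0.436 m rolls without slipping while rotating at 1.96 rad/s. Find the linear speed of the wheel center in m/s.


v = omega * r = 1.96 * 0.436 = 0.8546

0.8546 m/s


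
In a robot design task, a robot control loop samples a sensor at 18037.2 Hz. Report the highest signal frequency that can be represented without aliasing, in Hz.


f_max = f_s/2 = 18037.2/2 = 9018.6000

9018.6000 Hz


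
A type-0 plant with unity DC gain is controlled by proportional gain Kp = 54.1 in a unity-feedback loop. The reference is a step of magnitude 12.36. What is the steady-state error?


e_ss = R/(1 + Kp) = 12.36/(1 + 54.1) = 12.36/55.1000 = 0.2243

0.2243


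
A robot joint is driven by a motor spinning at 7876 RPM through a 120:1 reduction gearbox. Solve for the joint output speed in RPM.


omega_joint = omega_motor / N = 7876 / 120 = 65.6333

65.6333 RPM


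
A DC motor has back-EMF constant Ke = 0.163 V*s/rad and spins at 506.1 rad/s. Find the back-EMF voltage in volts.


V_emf = Ke * omega = 0.163*506.1 = 82.4943

82.4943 V


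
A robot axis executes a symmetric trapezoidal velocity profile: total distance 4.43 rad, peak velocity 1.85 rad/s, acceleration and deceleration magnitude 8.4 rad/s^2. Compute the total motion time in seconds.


t_acc = v/a = 1.85/8.4 = 0.220238 s
d_acc = v^2/(2a) = 0.203720 rad (each ramp)
d_cruise = 4.43 - 2*0.203720 = 4.022560 rad
t_cruise = 4.022560/1.85 = 2.174357 s
t_total = 2*0.220238 + 2.174357 = 2.6148

2.6148 s


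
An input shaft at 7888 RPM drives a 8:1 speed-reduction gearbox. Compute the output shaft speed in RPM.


omega_out = omega_in / N = 7888 / 8 = 986.0000

986.0000 RPM


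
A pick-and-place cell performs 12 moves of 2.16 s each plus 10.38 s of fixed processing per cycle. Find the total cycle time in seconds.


T = 12*2.16 + 10.38 = 36.3000

36.3000 s


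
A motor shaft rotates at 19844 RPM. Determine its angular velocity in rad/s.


omega = 19844 * 2*pi/60 = 2078.0588

2078.0588 rad/s


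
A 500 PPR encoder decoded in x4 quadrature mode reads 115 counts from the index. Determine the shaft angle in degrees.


angle = counts * 360 / (PPR*4) = 115 * 360 / 2000 = 20.7000

20.7000 degrees


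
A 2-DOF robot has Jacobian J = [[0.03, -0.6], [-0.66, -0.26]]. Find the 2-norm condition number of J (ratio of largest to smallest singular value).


JJ^T eigenvalues: trace(JJ^T) = 0.8641, det(JJ^T) = det(J)^2 = 0.16305444
s_max^2 = (0.8641 + sqrt(0.09445105))/2 = 0.58571445
s_min^2 = (0.8641 - sqrt(0.09445105))/2 = 0.27838555
kappa = s_max/s_min = sqrt(0.58571445/0.27838555) = 1.4505

1.4505


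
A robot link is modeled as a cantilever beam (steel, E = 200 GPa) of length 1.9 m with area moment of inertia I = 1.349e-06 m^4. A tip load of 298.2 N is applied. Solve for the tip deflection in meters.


delta = F*L^3/(3*E*I) = 298.2*1.9^3/(3*2.000e+11*1.349e-06)
      = 2045.3538/809400 = 0.0025

0.0025 m


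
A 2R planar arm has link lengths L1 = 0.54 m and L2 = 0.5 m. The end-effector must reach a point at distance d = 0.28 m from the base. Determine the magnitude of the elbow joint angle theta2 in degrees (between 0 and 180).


cos(th2) = (d^2 - L1^2 - L2^2)/(2*L1*L2) = (0.28^2 - 0.54^2 - 0.5^2)/(2*0.54*0.5) = -0.85777778
th2 = acos(-0.85777778) = 149.0680 deg

149.0680 degrees


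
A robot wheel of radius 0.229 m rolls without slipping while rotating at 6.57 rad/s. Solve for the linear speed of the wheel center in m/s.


v = omega * r = 6.57 * 0.229 = 1.5045

1.5045 m/s


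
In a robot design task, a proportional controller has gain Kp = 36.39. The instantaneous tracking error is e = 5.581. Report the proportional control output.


u_P = Kp * e = 36.39 * 5.581 = 203.0926

203.0926


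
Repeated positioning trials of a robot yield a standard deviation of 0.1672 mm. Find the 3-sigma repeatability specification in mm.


repeatability = 3*sigma = 3*0.1672 = 0.5016

0.5016 mm


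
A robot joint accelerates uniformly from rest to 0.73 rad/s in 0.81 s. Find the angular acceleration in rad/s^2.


alpha = delta_omega / t = 0.73 / 0.81 = 0.9012

0.9012 rad/s^2


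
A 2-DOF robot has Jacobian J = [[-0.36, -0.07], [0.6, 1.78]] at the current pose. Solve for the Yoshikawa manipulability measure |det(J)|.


det(J) = -0.36*1.78 - (-0.07)*(0.6) = -0.5988
|det(J)| = 0.5988

0.5988


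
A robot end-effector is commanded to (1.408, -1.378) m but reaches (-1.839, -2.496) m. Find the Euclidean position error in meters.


dx = -1.839 - (1.408) = -3.2470, dy = -2.496 - (-1.378) = -1.1180
err = sqrt(10.543009 + 1.249924) = 3.4341

3.4341 m


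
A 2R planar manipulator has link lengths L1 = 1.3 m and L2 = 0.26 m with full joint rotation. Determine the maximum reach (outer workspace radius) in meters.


r_max = L1 + L2 = 1.3 + 0.26 = 1.5600

1.5600 m


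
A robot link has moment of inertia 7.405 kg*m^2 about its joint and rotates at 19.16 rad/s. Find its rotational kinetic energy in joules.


KE = (1/2)*I*omega^2 = 0.5*7.405*19.16^2 = 1359.2085

1359.2085 J


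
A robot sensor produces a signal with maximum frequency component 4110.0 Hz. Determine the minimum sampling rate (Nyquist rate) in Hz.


f_s,min = 2*f_max = 2*4110.0 = 8220.0000

8220.0000 Hz


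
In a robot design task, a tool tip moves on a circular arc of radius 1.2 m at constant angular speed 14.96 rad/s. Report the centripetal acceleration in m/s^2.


a_c = omega^2 * r = 14.96^2 * 1.2 = 268.5619

268.5619 m/s^2


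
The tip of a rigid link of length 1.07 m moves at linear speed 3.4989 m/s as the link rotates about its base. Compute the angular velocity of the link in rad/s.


omega = v / L = 3.4989 / 1.07 = 3.2700

3.2700 rad/s


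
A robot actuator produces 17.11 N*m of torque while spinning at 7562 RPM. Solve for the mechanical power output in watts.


omega = 7562 * 2*pi/60 = 791.890788 rad/s
P = tau * omega = 17.11 * 791.890788 = 13549.2514

13549.2514 W


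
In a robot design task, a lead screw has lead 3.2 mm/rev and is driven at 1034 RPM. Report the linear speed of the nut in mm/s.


v = lead * (RPM/60) = 3.2*1034/60 = 55.1467

55.1467 mm/s


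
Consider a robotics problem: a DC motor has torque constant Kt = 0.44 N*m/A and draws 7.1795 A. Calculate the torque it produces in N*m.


tau = Kt * I = 0.44*7.1795 = 3.1590

3.1590 N*m


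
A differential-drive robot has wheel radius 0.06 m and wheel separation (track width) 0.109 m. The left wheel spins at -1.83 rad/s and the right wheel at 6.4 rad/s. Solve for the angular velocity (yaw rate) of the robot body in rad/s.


omega = r*(wR - wL)/L = 0.06*(6.4 - (-1.83))/0.109 = 4.5303

4.5303 rad/s


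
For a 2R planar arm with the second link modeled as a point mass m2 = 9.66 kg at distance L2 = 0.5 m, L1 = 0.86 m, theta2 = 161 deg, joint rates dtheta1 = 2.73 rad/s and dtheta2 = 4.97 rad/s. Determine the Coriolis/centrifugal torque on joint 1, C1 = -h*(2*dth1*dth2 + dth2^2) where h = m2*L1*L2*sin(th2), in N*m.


h = m2*L1*L2*sin(th2) = 9.66*0.86*0.5*sin(161 deg) = 1.352345
C1 = -h*(2*2.73*4.97 + 4.97^2) = -1.352345*51.8371 = -70.1016

-70.1016 N*m


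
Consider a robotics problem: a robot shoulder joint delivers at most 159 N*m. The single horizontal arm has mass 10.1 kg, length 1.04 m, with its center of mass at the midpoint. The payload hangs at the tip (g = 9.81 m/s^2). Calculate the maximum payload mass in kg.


tau_arm = m_arm*g*(L/2) = 10.1*9.81*1.04/2 = 51.5221 N*m
tau_payload = tau_max - tau_arm = 159 - 51.5221 = 107.4779
m_payload = tau_payload / (g*L) = 107.4779 / (9.81*1.04) = 10.5346

10.5346 kg


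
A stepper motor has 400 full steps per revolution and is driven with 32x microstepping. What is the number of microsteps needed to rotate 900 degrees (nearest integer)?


step_size = 360/(400*32) = 360/12800 = 0.028125 deg
n = 900/(360/12800) = 900*12800/360 = 32000

32000 steps


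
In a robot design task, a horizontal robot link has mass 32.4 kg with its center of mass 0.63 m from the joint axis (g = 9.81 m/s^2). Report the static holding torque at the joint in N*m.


tau = m*g*L = 32.4 * 9.81 * 0.63 = 200.2417

200.2417 N*m


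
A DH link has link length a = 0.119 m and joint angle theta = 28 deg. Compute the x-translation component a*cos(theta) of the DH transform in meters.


a*cos(theta) = 0.119*cos(28 deg) = 0.1051

0.1051 m


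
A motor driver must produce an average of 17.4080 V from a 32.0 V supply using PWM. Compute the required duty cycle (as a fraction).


D = V_avg/V_supply = 17.4080/32.0 = 0.5440

0.5440


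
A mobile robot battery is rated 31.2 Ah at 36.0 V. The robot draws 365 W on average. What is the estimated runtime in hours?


E = 31.2*36.0 = 1123.2000 Wh
t = E/P = 1123.2000/365 = 3.0773

3.0773 hours


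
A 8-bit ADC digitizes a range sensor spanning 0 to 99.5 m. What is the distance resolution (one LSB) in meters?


res = range / 2^n = 99.5/2^8 = 99.5/256 = 0.3887

0.3887 m


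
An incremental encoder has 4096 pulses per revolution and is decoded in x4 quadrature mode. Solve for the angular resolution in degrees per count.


resolution = 360 / (PPR * 4) = 360 / 16384 = 0.0220

0.0220 degrees


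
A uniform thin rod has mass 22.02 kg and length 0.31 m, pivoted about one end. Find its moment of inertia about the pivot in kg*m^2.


I = (1/3)*m*L^2 = (1/3)*22.02*0.31^2 = 0.7054

0.7054 kg*m^2


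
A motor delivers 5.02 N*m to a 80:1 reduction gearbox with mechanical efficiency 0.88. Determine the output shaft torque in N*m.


tau_out = tau_in * N * eta = 5.02 * 80 * 0.88 = 353.4080

353.4080 N*m


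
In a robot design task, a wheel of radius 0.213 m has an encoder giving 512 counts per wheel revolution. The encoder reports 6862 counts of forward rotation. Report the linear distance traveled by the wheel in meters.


revs = 6862/512 = 13.402344
d = revs * 2*pi*r = 13.402344 * 2*pi*0.213 = 17.9366

17.9366 m


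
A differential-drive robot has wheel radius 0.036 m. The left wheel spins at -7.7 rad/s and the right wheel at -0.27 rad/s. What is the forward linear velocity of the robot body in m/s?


v = r*(wR + wL)/2 = 0.036*(-0.27 + -7.7)/2 = -0.1435

-0.1435 m/s


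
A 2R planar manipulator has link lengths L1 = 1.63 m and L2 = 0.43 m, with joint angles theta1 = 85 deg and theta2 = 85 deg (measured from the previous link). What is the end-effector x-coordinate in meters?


x = L1*cos(th1) + L2*cos(th1+th2) = 1.63*cos(85 deg) + 0.43*cos(170 deg) = -0.2814

-0.2814 m


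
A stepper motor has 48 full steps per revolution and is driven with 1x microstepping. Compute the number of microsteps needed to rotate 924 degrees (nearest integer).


step_size = 360/(48*1) = 360/48 = 7.500000 deg
n = 924/(360/48) = 924*48/360 = 123.2000 -> 123

123 steps


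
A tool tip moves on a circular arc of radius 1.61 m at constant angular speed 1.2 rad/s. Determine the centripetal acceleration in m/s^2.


a_c = omega^2 * r = 1.2^2 * 1.61 = 2.3184

2.3184 m/s^2


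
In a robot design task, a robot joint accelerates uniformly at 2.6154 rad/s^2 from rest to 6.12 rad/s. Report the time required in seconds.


t = delta_omega / alpha = 6.12 / 2.6154 = 2.3400

2.3400 s


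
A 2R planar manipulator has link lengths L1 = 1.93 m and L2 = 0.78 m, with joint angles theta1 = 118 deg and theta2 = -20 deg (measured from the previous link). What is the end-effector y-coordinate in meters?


y = L1*sin(th1) + L2*sin(th1+th2) = 1.93*sin(118 deg) + 0.78*sin(98 deg) = 2.4765

2.4765 m


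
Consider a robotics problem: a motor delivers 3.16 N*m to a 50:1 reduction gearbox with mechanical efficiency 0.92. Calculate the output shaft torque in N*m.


tau_out = tau_in * N * eta = 3.16 * 50 * 0.92 = 145.3600

145.3600 N*m


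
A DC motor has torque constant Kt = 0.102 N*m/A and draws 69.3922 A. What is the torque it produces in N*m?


tau = Kt * I = 0.102*69.3922 = 7.0780

7.0780 N*m


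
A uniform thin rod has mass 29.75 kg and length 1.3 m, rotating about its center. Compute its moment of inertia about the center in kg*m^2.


I = (1/12)*m*L^2 = (1/12)*29.75*1.3^2 = 4.1898

4.1898 kg*m^2


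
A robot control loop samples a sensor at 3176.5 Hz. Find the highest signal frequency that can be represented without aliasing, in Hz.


f_max = f_s/2 = 3176.5/2 = 1588.2500

1588.2500 Hz


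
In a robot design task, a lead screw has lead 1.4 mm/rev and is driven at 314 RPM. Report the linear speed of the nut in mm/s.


v = lead * (RPM/60) = 1.4*314/60 = 7.3267

7.3267 mm/s


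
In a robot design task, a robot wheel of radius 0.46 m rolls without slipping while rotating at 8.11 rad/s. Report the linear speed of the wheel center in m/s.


v = omega * r = 8.11 * 0.46 = 3.7306

3.7306 m/s


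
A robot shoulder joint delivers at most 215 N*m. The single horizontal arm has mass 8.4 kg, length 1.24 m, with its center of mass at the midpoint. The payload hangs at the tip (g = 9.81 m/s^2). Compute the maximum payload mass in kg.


tau_arm = m_arm*g*(L/2) = 8.4*9.81*1.24/2 = 51.0905 N*m
tau_payload = tau_max - tau_arm = 215 - 51.0905 = 163.9095
m_payload = tau_payload / (g*L) = 163.9095 / (9.81*1.24) = 13.4745

13.4745 kg


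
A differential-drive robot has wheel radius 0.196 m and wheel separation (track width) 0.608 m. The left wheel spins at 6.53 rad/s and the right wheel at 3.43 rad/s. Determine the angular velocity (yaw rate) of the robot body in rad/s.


omega = r*(wR - wL)/L = 0.196*(3.43 - (6.53))/0.608 = -0.9993

-0.9993 rad/s


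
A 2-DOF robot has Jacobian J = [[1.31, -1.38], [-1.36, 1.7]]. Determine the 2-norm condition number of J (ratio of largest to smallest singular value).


JJ^T eigenvalues: trace(JJ^T) = 8.3601, det(JJ^T) = det(J)^2 = 0.12264004
s_max^2 = (8.3601 + sqrt(69.40071185))/2 = 8.34540448
s_min^2 = (8.3601 - sqrt(69.40071185))/2 = 0.01469552
kappa = s_max/s_min = sqrt(8.34540448/0.01469552) = 23.8304

23.8304


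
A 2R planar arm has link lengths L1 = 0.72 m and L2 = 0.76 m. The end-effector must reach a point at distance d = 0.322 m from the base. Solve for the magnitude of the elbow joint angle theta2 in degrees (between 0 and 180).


cos(th2) = (d^2 - L1^2 - L2^2)/(2*L1*L2) = (0.322^2 - 0.72^2 - 0.76^2)/(2*0.72*0.76) = -0.90672149
th2 = acos(-0.90672149) = 155.0561 deg

155.0561 degrees


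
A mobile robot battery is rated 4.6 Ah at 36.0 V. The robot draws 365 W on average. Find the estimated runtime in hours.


E = 4.6*36.0 = 165.6000 Wh
t = E/P = 165.6000/365 = 0.4537

0.4537 hours


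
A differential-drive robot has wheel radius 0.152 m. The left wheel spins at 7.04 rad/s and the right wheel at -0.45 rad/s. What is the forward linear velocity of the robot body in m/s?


v = r*(wR + wL)/2 = 0.152*(-0.45 + 7.04)/2 = 0.5008

0.5008 m/s


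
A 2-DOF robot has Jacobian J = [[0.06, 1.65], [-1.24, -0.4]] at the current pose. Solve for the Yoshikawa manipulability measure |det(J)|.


det(J) = 0.06*-0.4 - (1.65)*(-1.24) = 2.0220
|det(J)| = 2.0220

2.0220


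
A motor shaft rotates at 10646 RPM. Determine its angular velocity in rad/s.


omega = 10646 * 2*pi/60 = 1114.8465

1114.8465 rad/s


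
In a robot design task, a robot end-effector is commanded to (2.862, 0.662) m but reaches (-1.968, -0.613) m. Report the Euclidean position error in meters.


dx = -1.968 - (2.862) = -4.8300, dy = -0.613 - (0.662) = -1.2750
err = sqrt(23.328900 + 1.625625) = 4.9955

4.9955 m


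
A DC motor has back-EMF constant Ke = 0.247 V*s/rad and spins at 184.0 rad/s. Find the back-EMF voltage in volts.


V_emf = Ke * omega = 0.247*184.0 = 45.4480

45.4480 V


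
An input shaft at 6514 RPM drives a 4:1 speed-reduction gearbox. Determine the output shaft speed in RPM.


omega_out = omega_in / N = 6514 / 4 = 1628.5000

1628.5000 RPM


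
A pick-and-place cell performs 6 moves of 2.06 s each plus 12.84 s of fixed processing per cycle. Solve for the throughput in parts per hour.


T_cycle = 6*2.06 + 12.84 = 25.2000 s
rate = 3600/T = 142.8571

142.8571 parts/hour


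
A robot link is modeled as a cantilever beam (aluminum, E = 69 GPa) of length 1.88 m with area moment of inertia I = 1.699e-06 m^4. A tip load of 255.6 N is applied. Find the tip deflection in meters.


delta = F*L^3/(3*E*I) = 255.6*1.88^3/(3*6.900e+10*1.699e-06)
      = 1698.3781632/351693 = 0.0048

0.0048 m


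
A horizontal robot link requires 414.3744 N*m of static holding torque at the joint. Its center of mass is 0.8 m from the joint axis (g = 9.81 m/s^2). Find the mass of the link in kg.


m = tau / (g*L) = 414.3744 / (9.81 * 0.8) = 52.8000

52.8000 kg


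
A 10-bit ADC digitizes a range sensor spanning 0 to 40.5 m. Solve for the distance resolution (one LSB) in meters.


res = range / 2^n = 40.5/2^10 = 40.5/1024 = 0.0396

0.0396 m


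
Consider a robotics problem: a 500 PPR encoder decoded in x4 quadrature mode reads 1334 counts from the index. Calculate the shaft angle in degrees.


angle = counts * 360 / (PPR*4) = 1334 * 360 / 2000 = 240.1200

240.1200 degrees


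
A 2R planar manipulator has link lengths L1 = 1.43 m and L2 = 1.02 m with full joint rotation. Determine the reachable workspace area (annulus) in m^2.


r_max = L1 + L2 = 2.4500, r_min = |L1 - L2| = 0.4100
A = pi*(r_max^2 - r_min^2) = pi*(6.0025 - 0.1681) = 18.3293

18.3293 m^2


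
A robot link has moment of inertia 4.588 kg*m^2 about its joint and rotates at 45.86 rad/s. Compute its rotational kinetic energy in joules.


KE = (1/2)*I*omega^2 = 0.5*4.588*45.86^2 = 4824.6022

4824.6022 J


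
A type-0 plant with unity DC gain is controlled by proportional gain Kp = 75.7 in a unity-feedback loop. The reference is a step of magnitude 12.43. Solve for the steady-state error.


e_ss = R/(1 + Kp) = 12.43/(1 + 75.7) = 12.43/76.7000 = 0.1621

0.1621


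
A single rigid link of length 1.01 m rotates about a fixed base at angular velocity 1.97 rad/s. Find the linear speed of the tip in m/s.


v = L*omega = 1.01 * 1.97 = 1.9897

1.9897 m/s


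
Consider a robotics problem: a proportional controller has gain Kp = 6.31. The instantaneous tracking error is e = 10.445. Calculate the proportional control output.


u_P = Kp * e = 6.31 * 10.445 = 65.9079

65.9079


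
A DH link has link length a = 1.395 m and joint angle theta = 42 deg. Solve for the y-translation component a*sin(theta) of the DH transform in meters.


a*sin(theta) = 1.395*sin(42 deg) = 0.9334

0.9334 m


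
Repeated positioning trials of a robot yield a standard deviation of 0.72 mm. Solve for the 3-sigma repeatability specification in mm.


repeatability = 3*sigma = 3*0.72 = 2.1600

2.1600 mm


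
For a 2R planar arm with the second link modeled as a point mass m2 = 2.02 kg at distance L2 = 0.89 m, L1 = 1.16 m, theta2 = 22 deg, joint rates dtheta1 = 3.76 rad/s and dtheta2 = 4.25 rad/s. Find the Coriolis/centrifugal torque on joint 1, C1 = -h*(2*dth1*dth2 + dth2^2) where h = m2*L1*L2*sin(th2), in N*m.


h = m2*L1*L2*sin(th2) = 2.02*1.16*0.89*sin(22 deg) = 0.781223
C1 = -h*(2*3.76*4.25 + 4.25^2) = -0.781223*50.0225 = -39.0787

-39.0787 N*m


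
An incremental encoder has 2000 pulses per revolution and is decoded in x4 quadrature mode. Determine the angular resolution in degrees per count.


resolution = 360 / (PPR * 4) = 360 / 8000 = 0.0450

0.0450 degrees


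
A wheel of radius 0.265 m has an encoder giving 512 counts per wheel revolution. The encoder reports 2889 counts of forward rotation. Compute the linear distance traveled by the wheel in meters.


revs = 2889/512 = 5.642578
d = revs * 2*pi*r = 5.642578 * 2*pi*0.265 = 9.3951

9.3951 m


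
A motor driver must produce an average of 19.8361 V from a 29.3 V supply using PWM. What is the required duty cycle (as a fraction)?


D = V_avg/V_supply = 19.8361/29.3 = 0.6770

0.6770


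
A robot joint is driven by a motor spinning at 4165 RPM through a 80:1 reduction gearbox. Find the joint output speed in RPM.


omega_joint = omega_motor / N = 4165 / 80 = 52.0625

52.0625 RPM


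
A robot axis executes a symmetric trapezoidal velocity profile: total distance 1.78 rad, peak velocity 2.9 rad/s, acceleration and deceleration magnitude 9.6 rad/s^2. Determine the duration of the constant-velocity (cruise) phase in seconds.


t_acc = v/a = 0.302083 s, d_acc = v^2/(2a) = 0.438021 rad each
d_cruise = 1.78 - 2*0.438021 = 0.903958 rad
t_cruise = d_cruise/v = 0.903958/2.9 = 0.3117

0.3117 s


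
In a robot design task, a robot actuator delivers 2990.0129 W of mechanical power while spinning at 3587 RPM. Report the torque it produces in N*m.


omega = 3587 * 2*pi/60 = 375.629762 rad/s
tau = P / omega = 2990.0129 / 375.629762 = 7.9600

7.9600 N*m


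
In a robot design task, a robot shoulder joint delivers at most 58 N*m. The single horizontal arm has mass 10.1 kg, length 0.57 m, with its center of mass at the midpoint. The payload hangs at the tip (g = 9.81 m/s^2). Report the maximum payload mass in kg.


tau_arm = m_arm*g*(L/2) = 10.1*9.81*0.57/2 = 28.2381 N*m
tau_payload = tau_max - tau_arm = 58 - 28.2381 = 29.7619
m_payload = tau_payload / (g*L) = 29.7619 / (9.81*0.57) = 5.3225

5.3225 kg


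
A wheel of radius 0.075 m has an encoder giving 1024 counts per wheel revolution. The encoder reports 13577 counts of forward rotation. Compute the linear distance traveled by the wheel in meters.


revs = 13577/1024 = 13.258789
d = revs * 2*pi*r = 13.258789 * 2*pi*0.075 = 6.2481

6.2481 m


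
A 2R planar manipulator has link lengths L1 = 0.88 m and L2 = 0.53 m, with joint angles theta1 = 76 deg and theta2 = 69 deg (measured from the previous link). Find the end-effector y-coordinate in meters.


y = L1*sin(th1) + L2*sin(th1+th2) = 0.88*sin(76 deg) + 0.53*sin(145 deg) = 1.1579

1.1579 m


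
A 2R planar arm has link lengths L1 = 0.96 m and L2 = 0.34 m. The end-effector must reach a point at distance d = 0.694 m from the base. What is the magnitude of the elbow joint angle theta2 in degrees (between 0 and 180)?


cos(th2) = (d^2 - L1^2 - L2^2)/(2*L1*L2) = (0.694^2 - 0.96^2 - 0.34^2)/(2*0.96*0.34) = -0.85104779
th2 = acos(-0.85104779) = 148.3258 deg

148.3258 degrees


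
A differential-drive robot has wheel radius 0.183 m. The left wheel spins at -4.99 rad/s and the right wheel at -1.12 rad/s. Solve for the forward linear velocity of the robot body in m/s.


v = r*(wR + wL)/2 = 0.183*(-1.12 + -4.99)/2 = -0.5591

-0.5591 m/s


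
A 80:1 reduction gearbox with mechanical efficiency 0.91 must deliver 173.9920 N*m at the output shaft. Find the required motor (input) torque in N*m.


tau_in = tau_out / (N * eta) = 173.9920 / (80 * 0.91) = 2.3900

2.3900 N*m


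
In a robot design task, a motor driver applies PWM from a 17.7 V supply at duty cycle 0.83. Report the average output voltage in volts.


V_avg = V_supply * D = 17.7*0.83 = 14.6910

14.6910 V


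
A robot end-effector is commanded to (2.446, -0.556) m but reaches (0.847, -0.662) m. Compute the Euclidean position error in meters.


dx = 0.847 - (2.446) = -1.5990, dy = -0.662 - (-0.556) = -0.1060
err = sqrt(2.556801 + 0.011236) = 1.6025

1.6025 m


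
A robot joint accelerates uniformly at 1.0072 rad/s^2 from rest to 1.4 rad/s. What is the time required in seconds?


t = delta_omega / alpha = 1.4 / 1.0072 = 1.3900

1.3900 s


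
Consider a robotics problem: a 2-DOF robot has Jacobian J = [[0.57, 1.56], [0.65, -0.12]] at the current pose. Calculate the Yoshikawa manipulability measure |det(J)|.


det(J) = 0.57*-0.12 - (1.56)*(0.65) = -1.0824
|det(J)| = 1.0824

1.0824


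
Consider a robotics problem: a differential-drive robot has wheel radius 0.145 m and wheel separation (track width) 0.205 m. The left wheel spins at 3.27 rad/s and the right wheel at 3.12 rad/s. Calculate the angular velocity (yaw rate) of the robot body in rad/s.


omega = r*(wR - wL)/L = 0.145*(3.12 - (3.27))/0.205 = -0.1061

-0.1061 rad/s


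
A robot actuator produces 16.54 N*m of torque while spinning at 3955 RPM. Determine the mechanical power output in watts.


omega = 3955 * 2*pi/60 = 414.166631 rad/s
P = tau * omega = 16.54 * 414.166631 = 6850.3161

6850.3161 W


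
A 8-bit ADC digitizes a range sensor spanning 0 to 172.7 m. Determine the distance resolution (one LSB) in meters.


res = range / 2^n = 172.7/2^8 = 172.7/256 = 0.6746

0.6746 m


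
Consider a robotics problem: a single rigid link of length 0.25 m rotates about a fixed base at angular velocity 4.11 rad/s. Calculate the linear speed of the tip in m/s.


v = L*omega = 0.25 * 4.11 = 1.0275

1.0275 m/s


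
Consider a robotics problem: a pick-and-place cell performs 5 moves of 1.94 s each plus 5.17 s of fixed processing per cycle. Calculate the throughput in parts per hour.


T_cycle = 5*1.94 + 5.17 = 14.8700 s
rate = 3600/T = 242.0982

242.0982 parts/hour


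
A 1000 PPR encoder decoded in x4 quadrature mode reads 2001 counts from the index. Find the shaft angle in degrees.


angle = counts * 360 / (PPR*4) = 2001 * 360 / 4000 = 180.0900

180.0900 degrees


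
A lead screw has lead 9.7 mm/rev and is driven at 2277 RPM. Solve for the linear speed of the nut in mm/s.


v = lead * (RPM/60) = 9.7*2277/60 = 368.1150

368.1150 mm/s


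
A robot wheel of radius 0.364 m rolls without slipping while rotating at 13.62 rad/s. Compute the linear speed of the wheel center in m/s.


v = omega * r = 13.62 * 0.364 = 4.9577

4.9577 m/s


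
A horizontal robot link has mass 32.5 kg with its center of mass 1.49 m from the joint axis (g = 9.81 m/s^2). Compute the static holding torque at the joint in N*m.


tau = m*g*L = 32.5 * 9.81 * 1.49 = 475.0492

475.0492 N*m


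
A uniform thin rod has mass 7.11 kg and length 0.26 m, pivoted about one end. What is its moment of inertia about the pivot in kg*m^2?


I = (1/3)*m*L^2 = (1/3)*7.11*0.26^2 = 0.1602

0.1602 kg*m^2


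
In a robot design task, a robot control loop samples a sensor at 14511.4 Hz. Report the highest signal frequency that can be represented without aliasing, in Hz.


f_max = f_s/2 = 14511.4/2 = 7255.7000

7255.7000 Hz


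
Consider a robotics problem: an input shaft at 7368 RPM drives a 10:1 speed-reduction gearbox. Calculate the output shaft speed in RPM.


omega_out = omega_in / N = 7368 / 10 = 736.8000

736.8000 RPM


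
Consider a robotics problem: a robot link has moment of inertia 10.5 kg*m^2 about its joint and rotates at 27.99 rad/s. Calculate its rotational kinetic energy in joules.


KE = (1/2)*I*omega^2 = 0.5*10.5*27.99^2 = 4113.0605

4113.0605 J


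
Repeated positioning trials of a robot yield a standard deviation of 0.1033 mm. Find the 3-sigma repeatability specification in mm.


repeatability = 3*sigma = 3*0.1033 = 0.3099

0.3099 mm


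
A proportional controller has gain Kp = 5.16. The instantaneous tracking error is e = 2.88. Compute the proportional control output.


u_P = Kp * e = 5.16 * 2.88 = 14.8608

14.8608


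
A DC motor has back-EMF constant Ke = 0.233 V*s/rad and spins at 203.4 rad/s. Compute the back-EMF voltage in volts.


V_emf = Ke * omega = 0.233*203.4 = 47.3922

47.3922 V


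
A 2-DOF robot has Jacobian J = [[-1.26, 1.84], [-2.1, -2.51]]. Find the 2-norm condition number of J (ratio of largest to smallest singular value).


JJ^T eigenvalues: trace(JJ^T) = 15.6833, det(JJ^T) = det(J)^2 = 49.37310756
s_max^2 = (15.6833 + sqrt(48.47346865))/2 = 11.32279452
s_min^2 = (15.6833 - sqrt(48.47346865))/2 = 4.36050548
kappa = s_max/s_min = sqrt(11.32279452/4.36050548) = 1.6114

1.6114


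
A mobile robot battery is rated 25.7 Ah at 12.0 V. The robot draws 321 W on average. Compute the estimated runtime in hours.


E = 25.7*12.0 = 308.4000 Wh
t = E/P = 308.4000/321 = 0.9607

0.9607 hours


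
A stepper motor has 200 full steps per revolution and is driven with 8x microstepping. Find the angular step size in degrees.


step = 360/(200*8) = 360/1600 = 0.2250

0.2250 degrees


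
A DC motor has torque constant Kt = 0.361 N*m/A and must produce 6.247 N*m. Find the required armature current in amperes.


I = tau / Kt = 6.247/0.361 = 17.3047

17.3047 A


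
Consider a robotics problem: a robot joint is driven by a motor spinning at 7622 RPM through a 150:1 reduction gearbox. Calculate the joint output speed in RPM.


omega_joint = omega_motor / N = 7622 / 150 = 50.8133

50.8133 RPM


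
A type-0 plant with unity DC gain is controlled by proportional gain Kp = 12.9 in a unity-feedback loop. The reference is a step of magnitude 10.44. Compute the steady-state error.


e_ss = R/(1 + Kp) = 10.44/(1 + 12.9) = 10.44/13.9000 = 0.7511

0.7511


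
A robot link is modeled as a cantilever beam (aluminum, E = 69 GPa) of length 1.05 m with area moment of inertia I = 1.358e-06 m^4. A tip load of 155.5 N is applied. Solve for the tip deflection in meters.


delta = F*L^3/(3*E*I) = 155.5*1.05^3/(3*6.900e+10*1.358e-06)
      = 180.0106875/281106 = 6.4037e-04

6.4037e-04 m


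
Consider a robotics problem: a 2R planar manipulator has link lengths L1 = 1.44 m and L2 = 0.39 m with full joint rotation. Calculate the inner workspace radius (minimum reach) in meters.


r_min = |L1 - L2| = |1.44 - 0.39| = 1.0500

1.0500 m


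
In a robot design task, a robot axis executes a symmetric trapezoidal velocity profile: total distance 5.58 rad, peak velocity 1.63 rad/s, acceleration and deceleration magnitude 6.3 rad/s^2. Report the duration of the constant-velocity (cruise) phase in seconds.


t_acc = v/a = 0.258730 s, d_acc = v^2/(2a) = 0.210865 rad each
d_cruise = 5.58 - 2*0.210865 = 5.158270 rad
t_cruise = d_cruise/v = 5.158270/1.63 = 3.1646

3.1646 s


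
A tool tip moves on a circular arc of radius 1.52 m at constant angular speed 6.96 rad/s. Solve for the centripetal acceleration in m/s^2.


a_c = omega^2 * r = 6.96^2 * 1.52 = 73.6312

73.6312 m/s^2


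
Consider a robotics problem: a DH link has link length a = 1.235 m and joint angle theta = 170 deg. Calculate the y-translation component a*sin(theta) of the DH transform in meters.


a*sin(theta) = 1.235*sin(170 deg) = 0.2145

0.2145 m


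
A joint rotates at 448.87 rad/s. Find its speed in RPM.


RPM = 448.87 * 60/(2*pi) = 4286.3928

4286.3928 RPM


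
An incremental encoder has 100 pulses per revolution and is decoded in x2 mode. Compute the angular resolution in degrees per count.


resolution = 360 / (PPR * 2) = 360 / 200 = 1.8000

1.8000 degrees


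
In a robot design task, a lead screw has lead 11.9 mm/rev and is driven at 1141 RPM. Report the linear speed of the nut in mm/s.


v = lead * (RPM/60) = 11.9*1141/60 = 226.2983

226.2983 mm/s


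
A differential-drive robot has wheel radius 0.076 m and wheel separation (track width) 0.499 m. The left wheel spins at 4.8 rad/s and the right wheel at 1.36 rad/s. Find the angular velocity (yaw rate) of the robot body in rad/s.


omega = r*(wR - wL)/L = 0.076*(1.36 - (4.8))/0.499 = -0.5239

-0.5239 rad/s


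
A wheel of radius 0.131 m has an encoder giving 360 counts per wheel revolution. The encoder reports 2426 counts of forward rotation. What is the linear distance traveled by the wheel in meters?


revs = 2426/360 = 6.738889
d = revs * 2*pi*r = 6.738889 * 2*pi*0.131 = 5.5468

5.5468 m


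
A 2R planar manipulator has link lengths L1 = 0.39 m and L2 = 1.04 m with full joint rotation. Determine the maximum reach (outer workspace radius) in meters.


r_max = L1 + L2 = 0.39 + 1.04 = 1.4300

1.4300 m


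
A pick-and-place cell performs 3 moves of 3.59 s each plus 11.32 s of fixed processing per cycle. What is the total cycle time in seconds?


T = 3*3.59 + 11.32 = 22.0900

22.0900 s


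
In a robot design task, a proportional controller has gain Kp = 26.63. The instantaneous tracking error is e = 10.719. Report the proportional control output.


u_P = Kp * e = 26.63 * 10.719 = 285.4470

285.4470


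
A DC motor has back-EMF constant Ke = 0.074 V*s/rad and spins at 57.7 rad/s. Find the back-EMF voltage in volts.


V_emf = Ke * omega = 0.074*57.7 = 4.2698

4.2698 V


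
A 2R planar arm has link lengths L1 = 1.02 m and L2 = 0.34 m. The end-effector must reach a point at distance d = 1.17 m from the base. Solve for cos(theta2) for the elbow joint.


cos(th2) = (d^2 - L1^2 - L2^2)/(2*L1*L2) = (1.17^2 - 1.02^2 - 0.34^2)/(2*1.02*0.34) = 0.3069

0.3069


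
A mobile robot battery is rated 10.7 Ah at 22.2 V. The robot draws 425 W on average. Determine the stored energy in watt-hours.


E = capacity * V = 10.7*22.2 = 237.5400

237.5400 Wh


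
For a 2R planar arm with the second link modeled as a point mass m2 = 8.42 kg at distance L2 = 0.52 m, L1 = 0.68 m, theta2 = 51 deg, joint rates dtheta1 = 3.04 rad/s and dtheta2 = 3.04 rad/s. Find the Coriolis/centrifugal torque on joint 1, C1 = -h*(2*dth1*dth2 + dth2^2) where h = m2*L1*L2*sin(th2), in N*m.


h = m2*L1*L2*sin(th2) = 8.42*0.68*0.52*sin(51 deg) = 2.313806
C1 = -h*(2*3.04*3.04 + 3.04^2) = -2.313806*27.7248 = -64.1498

-64.1498 N*m


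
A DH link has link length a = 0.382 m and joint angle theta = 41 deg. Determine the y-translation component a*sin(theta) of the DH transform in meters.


a*sin(theta) = 0.382*sin(41 deg) = 0.2506

0.2506 m


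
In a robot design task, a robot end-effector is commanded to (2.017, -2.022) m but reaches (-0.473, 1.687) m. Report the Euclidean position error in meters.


dx = -0.473 - (2.017) = -2.4900, dy = 1.687 - (-2.022) = 3.7090
err = sqrt(6.200100 + 13.756681) = 4.4673

4.4673 m


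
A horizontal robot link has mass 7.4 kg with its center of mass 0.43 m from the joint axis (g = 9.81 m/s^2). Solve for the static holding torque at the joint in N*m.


tau = m*g*L = 7.4 * 9.81 * 0.43 = 31.2154

31.2154 N*m


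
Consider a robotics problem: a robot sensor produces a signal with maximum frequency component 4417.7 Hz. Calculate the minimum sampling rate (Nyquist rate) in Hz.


f_s,min = 2*f_max = 2*4417.7 = 8835.4000

8835.4000 Hz


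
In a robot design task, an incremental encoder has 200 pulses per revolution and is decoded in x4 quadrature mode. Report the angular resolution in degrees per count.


resolution = 360 / (PPR * 4) = 360 / 800 = 0.4500

0.4500 degrees


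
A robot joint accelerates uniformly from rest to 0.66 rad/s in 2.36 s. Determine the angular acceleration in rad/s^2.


alpha = delta_omega / t = 0.66 / 2.36 = 0.2797

0.2797 rad/s^2


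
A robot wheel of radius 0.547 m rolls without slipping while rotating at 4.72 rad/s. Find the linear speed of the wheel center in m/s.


v = omega * r = 4.72 * 0.547 = 2.5818

2.5818 m/s


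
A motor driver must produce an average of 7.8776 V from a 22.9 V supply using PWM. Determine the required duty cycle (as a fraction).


D = V_avg/V_supply = 7.8776/22.9 = 0.3440

0.3440


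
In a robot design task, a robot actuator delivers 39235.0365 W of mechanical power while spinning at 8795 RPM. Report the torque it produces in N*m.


omega = 8795 * 2*pi/60 = 921.010246 rad/s
tau = P / omega = 39235.0365 / 921.010246 = 42.6000

42.6000 N*m


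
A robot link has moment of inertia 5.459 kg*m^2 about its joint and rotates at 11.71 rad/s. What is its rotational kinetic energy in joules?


KE = (1/2)*I*omega^2 = 0.5*5.459*11.71^2 = 374.2802

374.2802 J


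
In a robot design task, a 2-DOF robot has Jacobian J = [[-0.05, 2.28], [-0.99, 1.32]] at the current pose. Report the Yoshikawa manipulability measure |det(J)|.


det(J) = -0.05*1.32 - (2.28)*(-0.99) = 2.1912
|det(J)| = 2.1912

2.1912


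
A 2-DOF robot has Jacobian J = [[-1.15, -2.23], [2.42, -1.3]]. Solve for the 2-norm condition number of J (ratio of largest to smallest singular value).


JJ^T eigenvalues: trace(JJ^T) = 13.8418, det(JJ^T) = det(J)^2 = 47.49415056
s_max^2 = (13.8418 + sqrt(1.61882500))/2 = 7.55706527
s_min^2 = (13.8418 - sqrt(1.61882500))/2 = 6.28473473
kappa = s_max/s_min = sqrt(7.55706527/6.28473473) = 1.0966

1.0966


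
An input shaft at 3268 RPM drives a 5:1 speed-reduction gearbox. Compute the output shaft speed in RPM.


omega_out = omega_in / N = 3268 / 5 = 653.6000

653.6000 RPM


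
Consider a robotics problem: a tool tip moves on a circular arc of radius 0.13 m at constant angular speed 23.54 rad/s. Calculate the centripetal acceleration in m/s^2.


a_c = omega^2 * r = 23.54^2 * 0.13 = 72.0371

72.0371 m/s^2


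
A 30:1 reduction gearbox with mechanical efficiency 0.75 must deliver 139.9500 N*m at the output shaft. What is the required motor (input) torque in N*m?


tau_in = tau_out / (N * eta) = 139.9500 / (30 * 0.75) = 6.2200

6.2200 N*m


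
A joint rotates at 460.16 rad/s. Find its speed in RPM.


RPM = 460.16 * 60/(2*pi) = 4394.2043

4394.2043 RPM


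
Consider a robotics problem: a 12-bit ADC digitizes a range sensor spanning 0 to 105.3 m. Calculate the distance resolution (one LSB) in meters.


res = range / 2^n = 105.3/2^12 = 105.3/4096 = 0.0257

0.0257 m


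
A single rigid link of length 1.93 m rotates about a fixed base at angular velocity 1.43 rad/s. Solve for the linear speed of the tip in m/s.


v = L*omega = 1.93 * 1.43 = 2.7599

2.7599 m/s


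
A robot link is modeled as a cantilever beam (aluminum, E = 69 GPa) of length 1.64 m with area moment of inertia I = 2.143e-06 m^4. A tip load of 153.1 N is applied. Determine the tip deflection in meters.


delta = F*L^3/(3*E*I) = 153.1*1.64^3/(3*6.900e+10*2.143e-06)
      = 675.3155264/443601 = 0.0015

0.0015 m


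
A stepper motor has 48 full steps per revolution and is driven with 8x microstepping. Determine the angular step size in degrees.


step = 360/(48*8) = 360/384 = 0.9375

0.9375 degrees


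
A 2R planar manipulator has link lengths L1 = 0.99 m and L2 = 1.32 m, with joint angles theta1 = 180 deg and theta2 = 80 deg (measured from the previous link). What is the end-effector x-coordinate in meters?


x = L1*cos(th1) + L2*cos(th1+th2) = 0.99*cos(180 deg) + 1.32*cos(260 deg) = -1.2192

-1.2192 m


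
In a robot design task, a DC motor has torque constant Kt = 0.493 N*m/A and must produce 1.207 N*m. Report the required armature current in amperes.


I = tau / Kt = 1.207/0.493 = 2.4483

2.4483 A


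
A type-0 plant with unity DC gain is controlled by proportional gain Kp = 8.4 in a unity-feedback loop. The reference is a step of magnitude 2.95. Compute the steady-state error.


e_ss = R/(1 + Kp) = 2.95/(1 + 8.4) = 2.95/9.4000 = 0.3138

0.3138
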